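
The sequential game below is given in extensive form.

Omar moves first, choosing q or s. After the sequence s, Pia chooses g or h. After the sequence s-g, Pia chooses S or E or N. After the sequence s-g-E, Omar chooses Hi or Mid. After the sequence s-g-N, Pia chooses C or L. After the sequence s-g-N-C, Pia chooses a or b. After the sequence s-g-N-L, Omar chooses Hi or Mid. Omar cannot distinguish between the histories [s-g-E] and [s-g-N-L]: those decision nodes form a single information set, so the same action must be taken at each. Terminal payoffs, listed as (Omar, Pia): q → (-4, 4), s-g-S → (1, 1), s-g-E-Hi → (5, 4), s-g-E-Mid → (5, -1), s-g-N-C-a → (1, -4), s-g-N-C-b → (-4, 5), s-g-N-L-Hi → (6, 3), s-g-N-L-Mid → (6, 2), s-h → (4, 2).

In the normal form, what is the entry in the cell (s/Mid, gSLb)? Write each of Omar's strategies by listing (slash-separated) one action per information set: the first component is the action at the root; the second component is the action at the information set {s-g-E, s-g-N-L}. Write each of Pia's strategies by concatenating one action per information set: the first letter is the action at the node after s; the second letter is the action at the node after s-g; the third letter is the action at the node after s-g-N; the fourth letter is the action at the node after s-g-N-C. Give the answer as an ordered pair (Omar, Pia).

Trace the play path from the root:
  Omar plays s
  Pia plays g at [s]
  Pia plays S at [s-g]
→ terminal payoff (1, 1).
(Omar's choice at the information set {s-g-E, s-g-N-L} is never reached on this path, so it doesn't affect the outcome.)

(1, 1)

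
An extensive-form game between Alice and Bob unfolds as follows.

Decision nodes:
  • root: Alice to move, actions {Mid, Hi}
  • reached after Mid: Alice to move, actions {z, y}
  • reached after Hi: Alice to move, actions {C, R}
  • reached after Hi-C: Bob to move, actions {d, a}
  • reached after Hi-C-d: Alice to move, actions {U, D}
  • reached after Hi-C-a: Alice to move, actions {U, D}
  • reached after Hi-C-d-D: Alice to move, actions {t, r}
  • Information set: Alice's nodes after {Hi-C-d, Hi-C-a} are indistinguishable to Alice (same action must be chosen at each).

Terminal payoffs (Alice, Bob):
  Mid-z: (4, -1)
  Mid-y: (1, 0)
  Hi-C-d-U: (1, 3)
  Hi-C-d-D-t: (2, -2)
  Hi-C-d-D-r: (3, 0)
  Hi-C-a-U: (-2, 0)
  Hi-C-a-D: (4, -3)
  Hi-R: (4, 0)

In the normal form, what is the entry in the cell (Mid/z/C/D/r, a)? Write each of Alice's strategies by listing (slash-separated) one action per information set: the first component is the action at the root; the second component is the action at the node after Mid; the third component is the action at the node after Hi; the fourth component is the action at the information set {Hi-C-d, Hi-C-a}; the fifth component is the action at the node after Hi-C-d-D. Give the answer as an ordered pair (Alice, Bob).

Trace the play path from the root:
  Alice plays Mid
  Alice plays z at [Mid]
→ terminal payoff (4, -1).
(Alice's choice at the node after Hi is never reached on this path, so it doesn't affect the outcome.)

(4, -1)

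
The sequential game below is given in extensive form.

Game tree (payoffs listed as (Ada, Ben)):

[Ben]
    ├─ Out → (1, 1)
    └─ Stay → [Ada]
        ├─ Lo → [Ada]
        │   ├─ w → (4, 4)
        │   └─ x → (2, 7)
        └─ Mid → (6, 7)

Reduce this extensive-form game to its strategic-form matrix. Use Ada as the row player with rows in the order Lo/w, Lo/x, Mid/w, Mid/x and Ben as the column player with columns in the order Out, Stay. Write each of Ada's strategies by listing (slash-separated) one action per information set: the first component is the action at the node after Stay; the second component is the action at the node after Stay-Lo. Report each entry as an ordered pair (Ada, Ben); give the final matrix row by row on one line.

           Out     Stay
 Lo/w    (1,1)    (4,4)
 Lo/x    (1,1)    (2,7)
Mid/w    (1,1)    (6,7)
Mid/x    (1,1)    (6,7)

Lo/w: (1,1) (4,4) | Lo/x: (1,1) (2,7) | Mid/w: (1,1) (6,7) | Mid/x: (1,1) (6,7)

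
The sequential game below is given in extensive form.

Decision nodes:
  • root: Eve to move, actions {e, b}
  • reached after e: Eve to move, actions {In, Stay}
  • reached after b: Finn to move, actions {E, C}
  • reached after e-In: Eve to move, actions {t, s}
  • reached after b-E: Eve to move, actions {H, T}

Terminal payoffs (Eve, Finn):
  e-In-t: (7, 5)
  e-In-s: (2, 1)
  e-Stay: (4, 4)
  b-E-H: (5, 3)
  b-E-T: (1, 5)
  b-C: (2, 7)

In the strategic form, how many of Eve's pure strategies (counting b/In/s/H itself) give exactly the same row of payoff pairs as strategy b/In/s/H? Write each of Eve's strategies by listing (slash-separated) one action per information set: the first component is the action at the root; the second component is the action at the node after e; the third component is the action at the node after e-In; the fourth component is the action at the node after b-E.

Row for b/In/s/H (columns E, C): (5,3) (2,7).
Under b/In/s/H, Eve's choice at the node after e and at the node after e-In can never be reached regardless of what Finn does, so varying those choices leaves every outcome unchanged.
Holding the reachable choices fixed and varying the unreachable ones freely already gives 2 × 2 = 4 equivalent strategies.
No other strategy reproduces this row, so those 4 are the full class: b/In/t/H, b/In/s/H, b/Stay/t/H, b/Stay/s/H.

4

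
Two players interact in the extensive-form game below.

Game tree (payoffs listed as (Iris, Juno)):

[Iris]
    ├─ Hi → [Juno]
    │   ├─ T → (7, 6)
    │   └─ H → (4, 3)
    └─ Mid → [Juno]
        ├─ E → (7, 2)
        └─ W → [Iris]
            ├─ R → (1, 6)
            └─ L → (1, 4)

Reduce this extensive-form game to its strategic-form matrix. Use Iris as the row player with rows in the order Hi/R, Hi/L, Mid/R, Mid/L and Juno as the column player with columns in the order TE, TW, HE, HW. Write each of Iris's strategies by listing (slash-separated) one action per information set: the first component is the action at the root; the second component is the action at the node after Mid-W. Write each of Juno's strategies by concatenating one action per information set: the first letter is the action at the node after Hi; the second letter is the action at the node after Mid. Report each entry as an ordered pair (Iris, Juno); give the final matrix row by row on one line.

Hi/R: (7,6) (7,6) (4,3) (4,3) | Hi/L: (7,6) (7,6) (4,3) (4,3) | Mid/R: (7,2) (1,6) (7,2) (1,6) | Mid/L: (7,2) (1,4) (7,2) (1,4)

Row Hi/R: TE→(7,6), TW→(7,6), HE→(4,3), HW→(4,3)
Row Hi/L: TE→(7,6), TW→(7,6), HE→(4,3), HW→(4,3)
Row Mid/R: TE→(7,2), TW→(1,6), HE→(7,2), HW→(1,6)
Row Mid/L: TE→(7,2), TW→(1,4), HE→(7,2), HW→(1,4)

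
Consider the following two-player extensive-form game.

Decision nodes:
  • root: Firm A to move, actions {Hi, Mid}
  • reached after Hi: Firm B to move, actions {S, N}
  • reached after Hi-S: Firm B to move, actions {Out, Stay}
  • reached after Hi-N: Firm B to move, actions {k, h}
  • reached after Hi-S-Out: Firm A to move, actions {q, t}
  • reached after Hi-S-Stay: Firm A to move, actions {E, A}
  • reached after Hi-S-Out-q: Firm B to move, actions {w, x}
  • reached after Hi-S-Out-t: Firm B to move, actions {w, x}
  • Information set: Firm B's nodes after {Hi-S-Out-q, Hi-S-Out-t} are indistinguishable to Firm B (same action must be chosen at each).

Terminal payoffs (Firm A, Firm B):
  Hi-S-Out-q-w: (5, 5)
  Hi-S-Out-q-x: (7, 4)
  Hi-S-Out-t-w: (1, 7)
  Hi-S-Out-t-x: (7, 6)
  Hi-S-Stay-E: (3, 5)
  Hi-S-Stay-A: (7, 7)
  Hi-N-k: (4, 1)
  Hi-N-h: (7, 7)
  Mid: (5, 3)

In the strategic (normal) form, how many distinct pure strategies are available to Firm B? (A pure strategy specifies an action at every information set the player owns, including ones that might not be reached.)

16

Firm B owns the node after Hi with actions {S, N} — two choices.
Firm B owns the node after Hi-S with actions {Out, Stay} — two choices.
Firm B owns the node after Hi-N with actions {k, h} — two choices.
Firm B owns the information set {Hi-S-Out-q, Hi-S-Out-t} with actions {w, x} — two choices.
A pure strategy fixes one action at each information set independently, so the count is the product 2 × 2 × 2 × 2 = 16.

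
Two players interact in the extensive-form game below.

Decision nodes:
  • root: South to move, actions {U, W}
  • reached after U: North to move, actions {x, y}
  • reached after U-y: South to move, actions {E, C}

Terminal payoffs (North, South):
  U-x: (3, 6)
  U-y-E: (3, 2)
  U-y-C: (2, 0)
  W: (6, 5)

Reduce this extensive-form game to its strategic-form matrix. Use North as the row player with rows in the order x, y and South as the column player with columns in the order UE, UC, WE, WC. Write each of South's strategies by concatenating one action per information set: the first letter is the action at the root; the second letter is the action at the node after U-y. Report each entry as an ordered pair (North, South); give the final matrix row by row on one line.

Row x: UE→(3,6), UC→(3,6), WE→(6,5), WC→(6,5)
Row y: UE→(3,2), UC→(2,0), WE→(6,5), WC→(6,5)

x: (3,6) (3,6) (6,5) (6,5) | y: (3,2) (2,0) (6,5) (6,5)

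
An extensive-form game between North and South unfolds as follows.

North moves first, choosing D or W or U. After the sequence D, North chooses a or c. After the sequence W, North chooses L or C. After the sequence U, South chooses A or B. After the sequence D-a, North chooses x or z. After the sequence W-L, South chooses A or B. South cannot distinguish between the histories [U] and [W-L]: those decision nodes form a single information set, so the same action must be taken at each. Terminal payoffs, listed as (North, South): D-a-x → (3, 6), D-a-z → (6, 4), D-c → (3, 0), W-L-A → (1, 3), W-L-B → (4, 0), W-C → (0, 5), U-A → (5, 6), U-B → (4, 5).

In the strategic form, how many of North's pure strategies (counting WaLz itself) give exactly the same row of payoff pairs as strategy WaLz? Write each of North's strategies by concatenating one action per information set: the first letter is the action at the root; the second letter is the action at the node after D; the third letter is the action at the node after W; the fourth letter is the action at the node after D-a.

Row for WaLz (columns A, B): (1,3) (4,0).
Under WaLz, North's choice at the node after D and at the node after D-a can never be reached regardless of what South does, so varying those choices leaves every outcome unchanged.
Holding the reachable choices fixed and varying the unreachable ones freely already gives 2 × 2 = 4 equivalent strategies.
No other strategy reproduces this row, so those 4 are the full class: WaLx, WaLz, WcLx, WcLz.

4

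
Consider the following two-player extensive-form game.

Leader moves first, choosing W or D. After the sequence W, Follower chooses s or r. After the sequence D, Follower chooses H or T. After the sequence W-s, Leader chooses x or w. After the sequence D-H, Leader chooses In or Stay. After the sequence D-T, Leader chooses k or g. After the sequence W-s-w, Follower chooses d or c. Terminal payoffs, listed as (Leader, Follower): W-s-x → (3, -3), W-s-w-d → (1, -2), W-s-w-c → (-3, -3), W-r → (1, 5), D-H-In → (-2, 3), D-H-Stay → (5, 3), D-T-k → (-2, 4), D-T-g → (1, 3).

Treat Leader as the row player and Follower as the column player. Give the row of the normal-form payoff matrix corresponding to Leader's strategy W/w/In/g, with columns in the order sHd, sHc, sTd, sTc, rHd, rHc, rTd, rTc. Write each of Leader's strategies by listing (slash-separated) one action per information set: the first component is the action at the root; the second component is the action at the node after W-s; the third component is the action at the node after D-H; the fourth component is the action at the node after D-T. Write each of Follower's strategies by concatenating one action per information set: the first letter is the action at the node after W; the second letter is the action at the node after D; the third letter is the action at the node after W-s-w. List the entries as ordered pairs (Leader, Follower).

(1,-2) (-3,-3) (1,-2) (-3,-3) (1,5) (1,5) (1,5) (1,5)

vs sHd: Leader plays W → Follower plays s at [W] → Leader plays w at [W-s] → Follower plays d at [W-s-w] → (1, -2)
vs sHc: Leader plays W → Follower plays s at [W] → Leader plays w at [W-s] → Follower plays c at [W-s-w] → (-3, -3)
vs sTd: Leader plays W → Follower plays s at [W] → Leader plays w at [W-s] → Follower plays d at [W-s-w] → (1, -2)
vs sTc: Leader plays W → Follower plays s at [W] → Leader plays w at [W-s] → Follower plays c at [W-s-w] → (-3, -3)
vs rHd: Leader plays W → Follower plays r at [W] → (1, 5)
vs rHc: Leader plays W → Follower plays r at [W] → (1, 5)
vs rTd: Leader plays W → Follower plays r at [W] → (1, 5)
vs rTc: Leader plays W → Follower plays r at [W] → (1, 5)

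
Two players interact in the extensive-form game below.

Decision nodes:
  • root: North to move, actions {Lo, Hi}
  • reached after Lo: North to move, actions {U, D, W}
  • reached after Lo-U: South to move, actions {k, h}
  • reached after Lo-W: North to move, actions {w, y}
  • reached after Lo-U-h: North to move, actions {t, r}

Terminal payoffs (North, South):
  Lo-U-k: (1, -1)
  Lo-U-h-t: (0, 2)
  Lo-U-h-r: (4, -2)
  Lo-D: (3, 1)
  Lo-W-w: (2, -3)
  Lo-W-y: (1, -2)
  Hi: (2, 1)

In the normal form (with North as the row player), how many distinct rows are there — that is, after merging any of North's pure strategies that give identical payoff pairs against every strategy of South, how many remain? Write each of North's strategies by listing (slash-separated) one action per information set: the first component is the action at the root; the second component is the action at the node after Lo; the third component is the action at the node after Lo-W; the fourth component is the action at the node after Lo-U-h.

6

North has 24 pure strategies: Lo/U/w/t, Lo/U/w/r, Lo/U/y/t, Lo/U/y/r, Lo/D/w/t, Lo/D/w/r, Lo/D/y/t, Lo/D/y/r, Lo/W/w/t, Lo/W/w/r, Lo/W/y/t, Lo/W/y/r, Hi/U/w/t, Hi/U/w/r, Hi/U/y/t, Hi/U/y/r, Hi/D/w/t, Hi/D/w/r, Hi/D/y/t, Hi/D/y/r, Hi/W/w/t, Hi/W/w/r, Hi/W/y/t, Hi/W/y/r. Columns: k, h.
{Lo/U/w/t, Lo/U/y/t} → row (1,-1) (0,2)
{Lo/U/w/r, Lo/U/y/r} → row (1,-1) (4,-2)
{Lo/D/w/t, Lo/D/w/r, Lo/D/y/t, Lo/D/y/r} → row (3,1) (3,1)
{Lo/W/w/t, Lo/W/w/r} → row (2,-3) (2,-3)
{Lo/W/y/t, Lo/W/y/r} → row (1,-2) (1,-2)
{Hi/U/w/t, Hi/U/w/r, Hi/U/y/t, Hi/U/y/r, Hi/D/w/t, Hi/D/w/r, Hi/D/y/t, Hi/D/y/r, Hi/W/w/t, Hi/W/w/r, Hi/W/y/t, Hi/W/y/r} → row (2,1) (2,1)
That's 6 distinct rows out of 24 strategies.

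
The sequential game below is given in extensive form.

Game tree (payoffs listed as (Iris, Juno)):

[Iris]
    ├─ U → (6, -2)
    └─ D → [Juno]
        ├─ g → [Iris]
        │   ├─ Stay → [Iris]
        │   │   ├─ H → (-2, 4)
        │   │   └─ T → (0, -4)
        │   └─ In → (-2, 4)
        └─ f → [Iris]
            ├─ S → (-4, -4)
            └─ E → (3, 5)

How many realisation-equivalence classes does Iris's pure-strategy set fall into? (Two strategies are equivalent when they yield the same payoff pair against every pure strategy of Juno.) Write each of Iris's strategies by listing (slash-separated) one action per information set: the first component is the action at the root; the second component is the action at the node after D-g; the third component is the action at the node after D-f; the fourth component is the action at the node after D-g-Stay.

5

Iris has 16 pure strategies: U/Stay/S/H, U/Stay/S/T, U/Stay/E/H, U/Stay/E/T, U/In/S/H, U/In/S/T, U/In/E/H, U/In/E/T, D/Stay/S/H, D/Stay/S/T, D/Stay/E/H, D/Stay/E/T, D/In/S/H, D/In/S/T, D/In/E/H, D/In/E/T. Columns: g, f.
{U/Stay/S/H, U/Stay/S/T, U/Stay/E/H, U/Stay/E/T, U/In/S/H, U/In/S/T, U/In/E/H, U/In/E/T} → row (6,-2) (6,-2)
{D/Stay/S/H, D/In/S/H, D/In/S/T} → row (-2,4) (-4,-4)
{D/Stay/S/T} → row (0,-4) (-4,-4)
{D/Stay/E/H, D/In/E/H, D/In/E/T} → row (-2,4) (3,5)
{D/Stay/E/T} → row (0,-4) (3,5)
That's 5 distinct rows out of 16 strategies.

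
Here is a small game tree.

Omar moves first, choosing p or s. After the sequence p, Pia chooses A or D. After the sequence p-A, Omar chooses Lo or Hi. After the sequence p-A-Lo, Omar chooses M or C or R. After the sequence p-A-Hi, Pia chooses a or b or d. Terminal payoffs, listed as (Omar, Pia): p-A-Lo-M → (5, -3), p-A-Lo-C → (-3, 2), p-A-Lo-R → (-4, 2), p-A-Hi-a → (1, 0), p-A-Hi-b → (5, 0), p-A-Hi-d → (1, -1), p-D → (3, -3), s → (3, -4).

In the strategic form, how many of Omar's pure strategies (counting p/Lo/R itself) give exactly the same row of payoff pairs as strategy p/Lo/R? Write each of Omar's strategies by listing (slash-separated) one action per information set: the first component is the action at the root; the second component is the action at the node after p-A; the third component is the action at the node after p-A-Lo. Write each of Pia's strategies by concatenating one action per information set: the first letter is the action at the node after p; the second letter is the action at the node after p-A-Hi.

1

Row for p/Lo/R (columns Aa, Ab, Ad, Da, Db, Dd): (-4,2) (-4,2) (-4,2) (3,-3) (3,-3) (3,-3).
Every one of Omar's information sets is on the play path for some reply by Pia when Omar follows p/Lo/R.
Changing the action at any of them therefore changes at least one column, so only p/Lo/R itself gives this row.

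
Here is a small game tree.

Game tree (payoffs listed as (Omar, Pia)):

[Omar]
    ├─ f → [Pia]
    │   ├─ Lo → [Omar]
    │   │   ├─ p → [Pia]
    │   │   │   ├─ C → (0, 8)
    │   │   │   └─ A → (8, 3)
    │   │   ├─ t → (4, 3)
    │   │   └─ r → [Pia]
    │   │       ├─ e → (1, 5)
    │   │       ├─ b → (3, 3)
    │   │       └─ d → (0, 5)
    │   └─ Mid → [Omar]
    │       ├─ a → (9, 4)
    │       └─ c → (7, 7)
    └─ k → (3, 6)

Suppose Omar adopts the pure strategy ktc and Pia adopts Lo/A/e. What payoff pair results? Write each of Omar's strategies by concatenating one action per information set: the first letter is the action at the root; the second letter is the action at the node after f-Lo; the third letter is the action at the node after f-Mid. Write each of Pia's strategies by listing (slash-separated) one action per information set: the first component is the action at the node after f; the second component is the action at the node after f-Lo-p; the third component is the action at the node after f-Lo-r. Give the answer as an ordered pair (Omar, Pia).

Trace the play path from the root:
  Omar plays k
→ terminal payoff (3, 6).
(Omar's choice at the node after f-Lo is never reached on this path, so it doesn't affect the outcome.)

(3, 6)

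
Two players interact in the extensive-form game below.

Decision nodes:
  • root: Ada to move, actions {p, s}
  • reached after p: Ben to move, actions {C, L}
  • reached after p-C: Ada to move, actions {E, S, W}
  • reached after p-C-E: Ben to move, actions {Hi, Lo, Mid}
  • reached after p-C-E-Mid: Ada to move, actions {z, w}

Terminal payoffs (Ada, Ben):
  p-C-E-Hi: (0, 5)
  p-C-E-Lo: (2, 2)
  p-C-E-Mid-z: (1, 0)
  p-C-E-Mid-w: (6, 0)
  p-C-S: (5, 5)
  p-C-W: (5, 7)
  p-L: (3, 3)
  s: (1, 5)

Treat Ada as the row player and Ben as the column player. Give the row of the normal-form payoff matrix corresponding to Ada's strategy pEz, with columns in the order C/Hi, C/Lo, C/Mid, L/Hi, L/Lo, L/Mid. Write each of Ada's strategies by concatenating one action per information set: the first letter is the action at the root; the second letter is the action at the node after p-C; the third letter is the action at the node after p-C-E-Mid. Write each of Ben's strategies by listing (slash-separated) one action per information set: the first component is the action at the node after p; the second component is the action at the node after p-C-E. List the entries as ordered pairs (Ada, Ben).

(0,5) (2,2) (1,0) (3,3) (3,3) (3,3)

vs C/Hi: Ada plays p → Ben plays C at [p] → Ada plays E at [p-C] → Ben plays Hi at [p-C-E] → (0, 5)
vs C/Lo: Ada plays p → Ben plays C at [p] → Ada plays E at [p-C] → Ben plays Lo at [p-C-E] → (2, 2)
vs C/Mid: Ada plays p → Ben plays C at [p] → Ada plays E at [p-C] → Ben plays Mid at [p-C-E] → Ada plays z at [p-C-E-Mid] → (1, 0)
vs L/Hi: Ada plays p → Ben plays L at [p] → (3, 3)
vs L/Lo: Ada plays p → Ben plays L at [p] → (3, 3)
vs L/Mid: Ada plays p → Ben plays L at [p] → (3, 3)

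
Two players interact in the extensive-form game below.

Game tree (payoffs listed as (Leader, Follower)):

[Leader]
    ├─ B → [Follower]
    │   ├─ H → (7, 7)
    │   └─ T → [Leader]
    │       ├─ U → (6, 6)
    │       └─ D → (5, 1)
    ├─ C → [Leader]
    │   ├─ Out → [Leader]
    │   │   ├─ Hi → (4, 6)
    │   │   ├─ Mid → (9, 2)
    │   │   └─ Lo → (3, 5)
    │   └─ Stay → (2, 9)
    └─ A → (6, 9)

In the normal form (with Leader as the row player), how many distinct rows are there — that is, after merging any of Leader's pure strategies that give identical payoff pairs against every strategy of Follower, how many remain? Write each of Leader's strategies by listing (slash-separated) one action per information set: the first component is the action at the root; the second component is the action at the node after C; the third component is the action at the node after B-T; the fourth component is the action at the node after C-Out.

7

Leader has 36 pure strategies: B/Out/U/Hi, B/Out/U/Mid, B/Out/U/Lo, B/Out/D/Hi, B/Out/D/Mid, B/Out/D/Lo, B/Stay/U/Hi, B/Stay/U/Mid, B/Stay/U/Lo, B/Stay/D/Hi, B/Stay/D/Mid, B/Stay/D/Lo, C/Out/U/Hi, C/Out/U/Mid, C/Out/U/Lo, C/Out/D/Hi, C/Out/D/Mid, C/Out/D/Lo, C/Stay/U/Hi, C/Stay/U/Mid, C/Stay/U/Lo, C/Stay/D/Hi, C/Stay/D/Mid, C/Stay/D/Lo, A/Out/U/Hi, A/Out/U/Mid, A/Out/U/Lo, A/Out/D/Hi, A/Out/D/Mid, A/Out/D/Lo, A/Stay/U/Hi, A/Stay/U/Mid, A/Stay/U/Lo, A/Stay/D/Hi, A/Stay/D/Mid, A/Stay/D/Lo. Columns: H, T.
{B/Out/U/Hi, B/Out/U/Mid, B/Out/U/Lo, B/Stay/U/Hi, B/Stay/U/Mid, B/Stay/U/Lo} → row (7,7) (6,6)
{B/Out/D/Hi, B/Out/D/Mid, B/Out/D/Lo, B/Stay/D/Hi, B/Stay/D/Mid, B/Stay/D/Lo} → row (7,7) (5,1)
{C/Out/U/Hi, C/Out/D/Hi} → row (4,6) (4,6)
{C/Out/U/Mid, C/Out/D/Mid} → row (9,2) (9,2)
{C/Out/U/Lo, C/Out/D/Lo} → row (3,5) (3,5)
{C/Stay/U/Hi, C/Stay/U/Mid, C/Stay/U/Lo, C/Stay/D/Hi, C/Stay/D/Mid, C/Stay/D/Lo} → row (2,9) (2,9)
{A/Out/U/Hi, A/Out/U/Mid, A/Out/U/Lo, A/Out/D/Hi, A/Out/D/Mid, A/Out/D/Lo, A/Stay/U/Hi, A/Stay/U/Mid, A/Stay/U/Lo, A/Stay/D/Hi, A/Stay/D/Mid, A/Stay/D/Lo} → row (6,9) (6,9)
That's 7 distinct rows out of 36 strategies.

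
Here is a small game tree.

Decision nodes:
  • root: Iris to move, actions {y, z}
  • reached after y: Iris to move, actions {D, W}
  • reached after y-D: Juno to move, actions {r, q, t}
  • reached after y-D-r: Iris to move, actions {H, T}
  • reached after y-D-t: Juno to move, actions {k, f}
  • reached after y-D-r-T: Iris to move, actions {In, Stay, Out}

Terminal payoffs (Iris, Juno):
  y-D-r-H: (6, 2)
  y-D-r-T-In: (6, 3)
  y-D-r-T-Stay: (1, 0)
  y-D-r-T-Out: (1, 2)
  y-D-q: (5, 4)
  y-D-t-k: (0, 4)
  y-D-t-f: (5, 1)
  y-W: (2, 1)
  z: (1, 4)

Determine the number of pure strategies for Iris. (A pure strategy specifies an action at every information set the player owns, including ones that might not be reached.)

Iris owns the root with actions {y, z} — two choices.
Iris owns the node after y with actions {D, W} — two choices.
Iris owns the node after y-D-r with actions {H, T} — two choices.
Iris owns the node after y-D-r-T with actions {In, Stay, Out} — three choices.
A pure strategy fixes one action at each information set independently, so the count is the product 2 × 2 × 2 × 3 = 24.
(For reference, Juno has 6 pure strategies, giving a 24×6 normal-form matrix.)

24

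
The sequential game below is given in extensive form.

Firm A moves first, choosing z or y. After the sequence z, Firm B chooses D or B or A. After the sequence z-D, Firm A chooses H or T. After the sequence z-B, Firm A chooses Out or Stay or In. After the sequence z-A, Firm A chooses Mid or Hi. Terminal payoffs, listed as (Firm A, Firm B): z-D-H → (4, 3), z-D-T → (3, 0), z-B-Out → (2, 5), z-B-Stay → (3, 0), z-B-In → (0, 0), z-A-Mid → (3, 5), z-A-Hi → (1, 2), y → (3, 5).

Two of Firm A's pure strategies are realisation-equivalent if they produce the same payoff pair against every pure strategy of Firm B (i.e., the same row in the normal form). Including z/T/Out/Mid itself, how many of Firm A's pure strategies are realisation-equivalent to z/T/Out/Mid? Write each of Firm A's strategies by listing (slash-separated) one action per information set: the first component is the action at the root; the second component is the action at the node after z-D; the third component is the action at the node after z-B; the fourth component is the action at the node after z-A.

Row for z/T/Out/Mid (columns D, B, A): (3,0) (2,5) (3,5).
Every one of Firm A's information sets is on the play path for some reply by Firm B when Firm A follows z/T/Out/Mid.
Changing the action at any of them therefore changes at least one column, so only z/T/Out/Mid itself gives this row.

1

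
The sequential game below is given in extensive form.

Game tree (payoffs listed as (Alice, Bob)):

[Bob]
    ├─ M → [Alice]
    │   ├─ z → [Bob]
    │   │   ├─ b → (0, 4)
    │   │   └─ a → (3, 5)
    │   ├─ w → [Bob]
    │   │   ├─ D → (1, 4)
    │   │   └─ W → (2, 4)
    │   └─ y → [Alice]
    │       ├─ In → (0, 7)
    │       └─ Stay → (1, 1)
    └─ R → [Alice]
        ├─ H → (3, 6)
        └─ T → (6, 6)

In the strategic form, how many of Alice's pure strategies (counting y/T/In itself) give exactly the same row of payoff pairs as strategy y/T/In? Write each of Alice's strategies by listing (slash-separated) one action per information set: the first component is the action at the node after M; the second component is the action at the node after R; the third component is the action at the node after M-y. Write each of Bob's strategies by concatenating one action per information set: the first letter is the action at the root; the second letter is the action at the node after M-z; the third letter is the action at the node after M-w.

Row for y/T/In (columns MbD, MbW, MaD, MaW, RbD, RbW, RaD, RaW): (0,7) (0,7) (0,7) (0,7) (6,6) (6,6) (6,6) (6,6).
Every one of Alice's information sets is on the play path for some reply by Bob when Alice follows y/T/In.
Changing the action at any of them therefore changes at least one column, so only y/T/In itself gives this row.

1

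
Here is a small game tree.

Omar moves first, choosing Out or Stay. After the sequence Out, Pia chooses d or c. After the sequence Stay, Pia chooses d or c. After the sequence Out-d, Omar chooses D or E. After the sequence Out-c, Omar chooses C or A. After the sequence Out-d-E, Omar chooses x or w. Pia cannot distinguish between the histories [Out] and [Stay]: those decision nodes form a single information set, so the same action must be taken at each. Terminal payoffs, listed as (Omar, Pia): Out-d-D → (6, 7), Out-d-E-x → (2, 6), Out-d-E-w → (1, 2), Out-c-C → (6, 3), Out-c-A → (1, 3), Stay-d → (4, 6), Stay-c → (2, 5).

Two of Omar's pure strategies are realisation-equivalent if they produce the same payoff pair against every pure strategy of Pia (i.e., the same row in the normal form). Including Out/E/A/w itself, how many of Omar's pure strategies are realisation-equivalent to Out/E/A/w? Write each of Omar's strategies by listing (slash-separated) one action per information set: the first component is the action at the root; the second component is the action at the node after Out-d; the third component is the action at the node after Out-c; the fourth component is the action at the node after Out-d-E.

Row for Out/E/A/w (columns d, c): (1,2) (1,3).
Every one of Omar's information sets is on the play path for some reply by Pia when Omar follows Out/E/A/w.
Changing the action at any of them therefore changes at least one column, so only Out/E/A/w itself gives this row.

1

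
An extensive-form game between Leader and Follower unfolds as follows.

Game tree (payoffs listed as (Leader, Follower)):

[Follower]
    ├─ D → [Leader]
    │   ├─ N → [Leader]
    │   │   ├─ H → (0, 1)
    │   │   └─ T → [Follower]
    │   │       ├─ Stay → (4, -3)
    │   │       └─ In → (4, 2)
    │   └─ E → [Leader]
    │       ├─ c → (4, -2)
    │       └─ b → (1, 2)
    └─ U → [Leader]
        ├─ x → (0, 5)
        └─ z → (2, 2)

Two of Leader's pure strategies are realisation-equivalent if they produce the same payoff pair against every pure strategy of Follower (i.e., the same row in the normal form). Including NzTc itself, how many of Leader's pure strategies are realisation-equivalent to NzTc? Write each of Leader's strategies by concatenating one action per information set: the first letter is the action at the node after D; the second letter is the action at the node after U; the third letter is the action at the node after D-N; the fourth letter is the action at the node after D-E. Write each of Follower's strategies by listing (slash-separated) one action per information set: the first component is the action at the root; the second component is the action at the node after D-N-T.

2

Row for NzTc (columns D/Stay, D/In, U/Stay, U/In): (4,-3) (4,2) (2,2) (2,2).
Under NzTc, Leader's choice at the node after D-E can never be reached regardless of what Follower does, so varying those choices leaves every outcome unchanged.
Holding the reachable choices fixed and varying the unreachable one freely already gives 2 equivalent strategies.
No other strategy reproduces this row, so those 2 are the full class: NzTc, NzTb.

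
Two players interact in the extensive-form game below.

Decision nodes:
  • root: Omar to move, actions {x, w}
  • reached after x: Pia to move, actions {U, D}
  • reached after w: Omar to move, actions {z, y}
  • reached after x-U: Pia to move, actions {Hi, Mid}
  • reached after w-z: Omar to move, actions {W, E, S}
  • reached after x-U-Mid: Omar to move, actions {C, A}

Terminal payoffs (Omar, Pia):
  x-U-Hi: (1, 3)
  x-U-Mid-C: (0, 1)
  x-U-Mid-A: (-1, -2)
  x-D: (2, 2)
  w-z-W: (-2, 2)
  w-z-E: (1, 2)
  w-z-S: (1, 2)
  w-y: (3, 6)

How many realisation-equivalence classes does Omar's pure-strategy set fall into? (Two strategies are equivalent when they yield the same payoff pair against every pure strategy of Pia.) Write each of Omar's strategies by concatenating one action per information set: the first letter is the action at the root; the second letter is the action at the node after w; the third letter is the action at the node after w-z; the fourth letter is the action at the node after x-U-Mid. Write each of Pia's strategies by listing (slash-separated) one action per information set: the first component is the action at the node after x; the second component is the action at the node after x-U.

Omar has 24 pure strategies: xzWC, xzWA, xzEC, xzEA, xzSC, xzSA, xyWC, xyWA, xyEC, xyEA, xySC, xySA, wzWC, wzWA, wzEC, wzEA, wzSC, wzSA, wyWC, wyWA, wyEC, wyEA, wySC, wySA. Columns: U/Hi, U/Mid, D/Hi, D/Mid.
{xzWC, xzEC, xzSC, xyWC, xyEC, xySC} → row (1,3) (0,1) (2,2) (2,2)
{xzWA, xzEA, xzSA, xyWA, xyEA, xySA} → row (1,3) (-1,-2) (2,2) (2,2)
{wzWC, wzWA} → row (-2,2) (-2,2) (-2,2) (-2,2)
{wzEC, wzEA, wzSC, wzSA} → row (1,2) (1,2) (1,2) (1,2)
{wyWC, wyWA, wyEC, wyEA, wySC, wySA} → row (3,6) (3,6) (3,6) (3,6)
That's 5 distinct rows out of 24 strategies.

5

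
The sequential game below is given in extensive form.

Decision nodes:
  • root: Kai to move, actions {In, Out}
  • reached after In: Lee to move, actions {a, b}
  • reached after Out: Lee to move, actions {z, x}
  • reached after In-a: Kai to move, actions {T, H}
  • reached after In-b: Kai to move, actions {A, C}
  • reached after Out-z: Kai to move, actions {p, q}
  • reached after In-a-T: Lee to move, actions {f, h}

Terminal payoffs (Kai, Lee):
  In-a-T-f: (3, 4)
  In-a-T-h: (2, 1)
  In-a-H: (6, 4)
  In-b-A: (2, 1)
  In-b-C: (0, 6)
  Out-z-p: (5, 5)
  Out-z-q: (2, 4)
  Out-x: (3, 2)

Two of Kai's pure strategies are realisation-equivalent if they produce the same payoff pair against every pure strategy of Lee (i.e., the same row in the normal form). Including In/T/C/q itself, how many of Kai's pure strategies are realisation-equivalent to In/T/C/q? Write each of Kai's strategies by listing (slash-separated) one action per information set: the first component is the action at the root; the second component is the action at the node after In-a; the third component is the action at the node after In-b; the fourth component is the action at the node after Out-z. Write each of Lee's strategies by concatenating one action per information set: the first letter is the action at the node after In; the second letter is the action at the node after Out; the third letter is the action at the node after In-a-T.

Row for In/T/C/q (columns azf, azh, axf, axh, bzf, bzh, bxf, bxh): (3,4) (2,1) (3,4) (2,1) (0,6) (0,6) (0,6) (0,6).
Under In/T/C/q, Kai's choice at the node after Out-z can never be reached regardless of what Lee does, so varying those choices leaves every outcome unchanged.
Holding the reachable choices fixed and varying the unreachable one freely already gives 2 equivalent strategies.
No other strategy reproduces this row, so those 2 are the full class: In/T/C/p, In/T/C/q.

2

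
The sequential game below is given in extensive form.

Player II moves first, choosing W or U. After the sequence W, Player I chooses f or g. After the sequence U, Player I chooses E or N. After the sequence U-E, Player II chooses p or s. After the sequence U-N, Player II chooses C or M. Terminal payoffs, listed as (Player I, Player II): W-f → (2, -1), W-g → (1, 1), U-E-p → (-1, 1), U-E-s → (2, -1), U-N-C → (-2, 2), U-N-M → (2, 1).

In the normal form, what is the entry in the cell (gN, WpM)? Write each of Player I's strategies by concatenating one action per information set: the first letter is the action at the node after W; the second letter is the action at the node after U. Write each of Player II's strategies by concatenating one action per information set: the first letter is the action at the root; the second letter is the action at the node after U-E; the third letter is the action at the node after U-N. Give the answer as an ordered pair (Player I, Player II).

(1, 1)

Trace the play path from the root:
  Player II plays W
  Player I plays g at [W]
→ terminal payoff (1, 1).
(Player I's choice at the node after U is never reached on this path, so it doesn't affect the outcome.)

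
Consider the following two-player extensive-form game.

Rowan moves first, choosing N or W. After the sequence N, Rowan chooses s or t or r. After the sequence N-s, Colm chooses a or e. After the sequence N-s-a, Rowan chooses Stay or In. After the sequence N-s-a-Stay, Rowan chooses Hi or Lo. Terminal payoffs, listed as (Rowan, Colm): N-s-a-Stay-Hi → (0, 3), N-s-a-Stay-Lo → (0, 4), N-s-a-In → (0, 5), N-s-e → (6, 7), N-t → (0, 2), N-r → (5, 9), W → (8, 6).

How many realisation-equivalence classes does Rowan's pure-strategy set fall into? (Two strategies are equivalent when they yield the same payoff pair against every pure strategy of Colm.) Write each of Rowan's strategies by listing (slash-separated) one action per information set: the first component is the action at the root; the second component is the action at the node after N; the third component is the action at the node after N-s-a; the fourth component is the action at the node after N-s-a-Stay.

Rowan has 24 pure strategies: N/s/Stay/Hi, N/s/Stay/Lo, N/s/In/Hi, N/s/In/Lo, N/t/Stay/Hi, N/t/Stay/Lo, N/t/In/Hi, N/t/In/Lo, N/r/Stay/Hi, N/r/Stay/Lo, N/r/In/Hi, N/r/In/Lo, W/s/Stay/Hi, W/s/Stay/Lo, W/s/In/Hi, W/s/In/Lo, W/t/Stay/Hi, W/t/Stay/Lo, W/t/In/Hi, W/t/In/Lo, W/r/Stay/Hi, W/r/Stay/Lo, W/r/In/Hi, W/r/In/Lo. Columns: a, e.
{N/s/Stay/Hi} → row (0,3) (6,7)
{N/s/Stay/Lo} → row (0,4) (6,7)
{N/s/In/Hi, N/s/In/Lo} → row (0,5) (6,7)
{N/t/Stay/Hi, N/t/Stay/Lo, N/t/In/Hi, N/t/In/Lo} → row (0,2) (0,2)
{N/r/Stay/Hi, N/r/Stay/Lo, N/r/In/Hi, N/r/In/Lo} → row (5,9) (5,9)
{W/s/Stay/Hi, W/s/Stay/Lo, W/s/In/Hi, W/s/In/Lo, W/t/Stay/Hi, W/t/Stay/Lo, W/t/In/Hi, W/t/In/Lo, W/r/Stay/Hi, W/r/Stay/Lo, W/r/In/Hi, W/r/In/Lo} → row (8,6) (8,6)
That's 6 distinct rows out of 24 strategies.

6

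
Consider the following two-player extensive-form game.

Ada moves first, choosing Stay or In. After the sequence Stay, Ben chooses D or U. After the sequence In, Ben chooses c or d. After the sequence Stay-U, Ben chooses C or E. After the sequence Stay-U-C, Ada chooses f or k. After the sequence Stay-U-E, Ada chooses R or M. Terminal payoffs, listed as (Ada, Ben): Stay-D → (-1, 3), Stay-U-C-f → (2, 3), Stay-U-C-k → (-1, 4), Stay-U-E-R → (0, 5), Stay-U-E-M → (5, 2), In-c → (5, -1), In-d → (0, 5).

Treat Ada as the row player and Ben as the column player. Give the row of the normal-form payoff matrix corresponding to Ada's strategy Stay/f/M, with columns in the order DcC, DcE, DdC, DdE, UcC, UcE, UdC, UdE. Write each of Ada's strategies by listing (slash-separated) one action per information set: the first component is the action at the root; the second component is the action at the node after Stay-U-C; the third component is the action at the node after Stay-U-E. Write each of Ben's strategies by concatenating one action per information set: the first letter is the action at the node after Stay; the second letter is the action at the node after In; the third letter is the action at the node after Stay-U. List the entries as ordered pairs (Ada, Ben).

vs DcC: Ada plays Stay → Ben plays D at [Stay] → (-1, 3)
vs DcE: Ada plays Stay → Ben plays D at [Stay] → (-1, 3)
vs DdC: Ada plays Stay → Ben plays D at [Stay] → (-1, 3)
vs DdE: Ada plays Stay → Ben plays D at [Stay] → (-1, 3)
vs UcC: Ada plays Stay → Ben plays U at [Stay] → Ben plays C at [Stay-U] → Ada plays f at [Stay-U-C] → (2, 3)
vs UcE: Ada plays Stay → Ben plays U at [Stay] → Ben plays E at [Stay-U] → Ada plays M at [Stay-U-E] → (5, 2)
vs UdC: Ada plays Stay → Ben plays U at [Stay] → Ben plays C at [Stay-U] → Ada plays f at [Stay-U-C] → (2, 3)
vs UdE: Ada plays Stay → Ben plays U at [Stay] → Ben plays E at [Stay-U] → Ada plays M at [Stay-U-E] → (5, 2)

(-1,3) (-1,3) (-1,3) (-1,3) (2,3) (5,2) (2,3) (5,2)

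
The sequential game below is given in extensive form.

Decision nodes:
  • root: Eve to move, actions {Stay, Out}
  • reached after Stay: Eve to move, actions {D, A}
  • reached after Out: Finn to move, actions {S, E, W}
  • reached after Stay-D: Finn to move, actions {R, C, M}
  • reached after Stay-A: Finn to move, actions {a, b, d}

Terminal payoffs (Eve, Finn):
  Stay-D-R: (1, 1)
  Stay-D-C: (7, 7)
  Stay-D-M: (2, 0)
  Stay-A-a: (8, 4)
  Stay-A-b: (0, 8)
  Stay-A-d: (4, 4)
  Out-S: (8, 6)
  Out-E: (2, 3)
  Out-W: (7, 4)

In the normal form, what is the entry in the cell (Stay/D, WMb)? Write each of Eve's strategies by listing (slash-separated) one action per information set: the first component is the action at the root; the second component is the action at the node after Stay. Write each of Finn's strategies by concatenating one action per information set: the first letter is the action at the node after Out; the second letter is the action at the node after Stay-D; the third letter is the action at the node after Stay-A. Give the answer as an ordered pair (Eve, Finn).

Trace the play path from the root:
  Eve plays Stay
  Eve plays D at [Stay]
  Finn plays M at [Stay-D]
→ terminal payoff (2, 0).
(Finn's choice at the node after Out is never reached on this path, so it doesn't affect the outcome.)

(2, 0)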